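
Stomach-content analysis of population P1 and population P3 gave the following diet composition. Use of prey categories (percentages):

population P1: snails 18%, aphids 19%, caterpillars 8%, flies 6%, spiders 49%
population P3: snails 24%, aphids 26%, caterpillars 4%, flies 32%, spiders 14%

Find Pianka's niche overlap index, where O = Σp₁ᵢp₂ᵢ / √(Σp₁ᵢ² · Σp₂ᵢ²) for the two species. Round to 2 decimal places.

0.65

Convert percentages to proportions (divide by 100).
Σ p₁ᵢp₂ᵢ = 0.0432 + 0.0494 + 0.0032 + 0.0192 + 0.0686 = 0.1836
Σp_1ᵢ² = 0.18² + 0.19² + 0.08² + 0.06² + 0.49² = 0.0324 + 0.0361 + 0.0064 + 0.0036 + 0.2401 = 0.3186
Σp_2ᵢ² = 0.24² + 0.26² + 0.04² + 0.32² + 0.14² = 0.0576 + 0.0676 + 0.0016 + 0.1024 + 0.0196 = 0.2488
O = 0.1836 / √(0.3186 × 0.2488) = 0.1836 / 0.28155 = 0.6521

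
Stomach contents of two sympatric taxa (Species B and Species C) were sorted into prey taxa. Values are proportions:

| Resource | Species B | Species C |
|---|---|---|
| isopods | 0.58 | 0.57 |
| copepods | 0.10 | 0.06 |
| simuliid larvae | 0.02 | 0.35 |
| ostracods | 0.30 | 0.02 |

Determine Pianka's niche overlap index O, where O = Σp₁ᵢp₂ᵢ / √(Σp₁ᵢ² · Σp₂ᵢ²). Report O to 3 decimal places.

0.787

Σ p₁ᵢp₂ᵢ = 0.3306 + 0.0060 + 0.0070 + 0.0060 = 0.3496
Σp_1ᵢ² = 0.58² + 0.10² + 0.02² + 0.30² = 0.3364 + 0.0100 + 0.0004 + 0.0900 = 0.4368
Σp_2ᵢ² = 0.57² + 0.06² + 0.35² + 0.02² = 0.3249 + 0.0036 + 0.1225 + 0.0004 = 0.4514
O = 0.3496 / √(0.4368 × 0.4514) = 0.3496 / 0.444040 = 0.78732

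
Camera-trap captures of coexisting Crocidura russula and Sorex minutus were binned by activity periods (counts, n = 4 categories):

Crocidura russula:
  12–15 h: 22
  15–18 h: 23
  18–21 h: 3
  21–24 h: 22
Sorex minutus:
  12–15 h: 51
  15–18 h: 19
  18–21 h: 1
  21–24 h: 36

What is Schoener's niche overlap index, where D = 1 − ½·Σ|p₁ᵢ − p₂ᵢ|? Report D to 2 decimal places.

Proportions for Crocidura russula (n=70): 22/70=0.3143, 23/70=0.3286, 3/70=0.0429, 22/70=0.3143
Proportions for Sorex minutus (n=107): 51/107=0.4766, 19/107=0.1776, 1/107=0.0093, 36/107=0.3364
Σ|p₁ᵢ − p₂ᵢ| = 0.1623 + 0.1510 + 0.0336 + 0.0221 = 0.3690
D = 1 − ½ × 0.3690 = 1 − 0.18450 = 0.81550

0.82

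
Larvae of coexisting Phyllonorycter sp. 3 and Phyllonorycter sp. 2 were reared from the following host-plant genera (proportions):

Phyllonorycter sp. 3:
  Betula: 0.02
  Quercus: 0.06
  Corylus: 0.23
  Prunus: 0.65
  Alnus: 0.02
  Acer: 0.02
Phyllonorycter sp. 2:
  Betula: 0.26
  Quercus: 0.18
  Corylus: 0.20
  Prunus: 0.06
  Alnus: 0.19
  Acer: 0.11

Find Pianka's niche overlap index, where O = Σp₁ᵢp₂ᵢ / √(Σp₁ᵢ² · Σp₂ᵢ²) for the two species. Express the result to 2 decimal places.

Σ p₁ᵢp₂ᵢ = 0.0052 + 0.0108 + 0.0460 + 0.0390 + 0.0038 + 0.0022 = 0.1070
Σp_1ᵢ² = 0.02² + 0.06² + 0.23² + 0.65² + 0.02² + 0.02² = 0.0004 + 0.0036 + 0.0529 + 0.4225 + 0.0004 + 0.0004 = 0.4802
Σp_2ᵢ² = 0.26² + 0.18² + 0.20² + 0.06² + 0.19² + 0.11² = 0.0676 + 0.0324 + 0.0400 + 0.0036 + 0.0361 + 0.0121 = 0.1918
O = 0.1070 / √(0.4802 × 0.1918) = 0.1070 / 0.30348 = 0.3526

0.35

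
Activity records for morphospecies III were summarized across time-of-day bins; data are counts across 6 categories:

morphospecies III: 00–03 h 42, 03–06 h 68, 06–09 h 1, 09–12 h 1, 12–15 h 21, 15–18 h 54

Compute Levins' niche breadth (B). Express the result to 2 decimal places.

3.59

Proportions for morphospecies III (n=187): 42/187=0.2246, 68/187=0.3636, 1/187=0.0053, 1/187=0.0053, 21/187=0.1123, 54/187=0.2888
Σpᵢ² = 0.2246² + 0.3636² + 0.0053² + 0.0053² + 0.1123² + 0.2888² = 0.050445 + 0.132205 + 0.000028 + 0.000028 + 0.012611 + 0.083405 = 0.278722
B = 1 / 0.278722 = 3.5878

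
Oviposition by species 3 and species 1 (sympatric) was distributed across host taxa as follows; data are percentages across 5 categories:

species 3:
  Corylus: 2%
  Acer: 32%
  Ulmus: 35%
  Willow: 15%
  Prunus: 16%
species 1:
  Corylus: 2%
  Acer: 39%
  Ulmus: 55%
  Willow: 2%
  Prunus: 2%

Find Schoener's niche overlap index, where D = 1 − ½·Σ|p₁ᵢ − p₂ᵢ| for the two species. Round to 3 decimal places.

0.730

Convert percentages to proportions (divide by 100).
Σ|p₁ᵢ − p₂ᵢ| = 0.00 + 0.07 + 0.20 + 0.13 + 0.14 = 0.54
D = 1 − ½ × 0.54 = 1 − 0.270 = 0.73000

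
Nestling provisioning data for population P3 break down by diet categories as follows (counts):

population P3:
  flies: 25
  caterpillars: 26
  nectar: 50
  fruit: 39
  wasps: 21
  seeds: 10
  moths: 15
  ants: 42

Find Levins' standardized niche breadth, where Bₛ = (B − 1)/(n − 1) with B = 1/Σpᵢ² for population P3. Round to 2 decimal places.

Proportions for population P3 (n=228): 25/228=0.1096, 26/228=0.1140, 50/228=0.2193, 39/228=0.1711, 21/228=0.0921, 10/228=0.0439, 15/228=0.0658, 42/228=0.1842
Σpᵢ² = 0.1096² + 0.1140² + 0.2193² + 0.1711² + 0.0921² + 0.0439² + 0.0658² + 0.1842² = 0.012012 + 0.012996 + 0.048092 + 0.029275 + 0.008482 + 0.001927 + 0.004330 + 0.033930 = 0.151044
B = 1 / 0.151044 = 6.6206
Bₛ = (B − 1)/(n − 1) = (6.6206 − 1)/(8 − 1) = 5.6206/7 = 0.8029

0.80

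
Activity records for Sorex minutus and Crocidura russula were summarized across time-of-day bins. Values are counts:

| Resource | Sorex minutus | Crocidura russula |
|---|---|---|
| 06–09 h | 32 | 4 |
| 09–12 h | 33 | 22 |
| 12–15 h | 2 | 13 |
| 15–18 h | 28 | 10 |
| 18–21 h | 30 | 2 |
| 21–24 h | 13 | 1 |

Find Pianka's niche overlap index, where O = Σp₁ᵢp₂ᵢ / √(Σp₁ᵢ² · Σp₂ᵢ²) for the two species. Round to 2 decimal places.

Proportions for Sorex minutus (n=138): 32/138=0.2319, 33/138=0.2391, 2/138=0.0145, 28/138=0.2029, 30/138=0.2174, 13/138=0.0942
Proportions for Crocidura russula (n=52): 4/52=0.0769, 22/52=0.4231, 13/52=0.2500, 10/52=0.1923, 2/52=0.0385, 1/52=0.0192
Σ p₁ᵢp₂ᵢ = 0.017833 + 0.101163 + 0.003625 + 0.039018 + 0.008370 + 0.001809 = 0.171818
Σp_1ᵢ² = 0.2319² + 0.2391² + 0.0145² + 0.2029² + 0.2174² + 0.0942² = 0.053778 + 0.057169 + 0.000210 + 0.041168 + 0.047263 + 0.008874 = 0.208462
Σp_2ᵢ² = 0.0769² + 0.4231² + 0.2500² + 0.1923² + 0.0385² + 0.0192² = 0.005914 + 0.179014 + 0.062500 + 0.036979 + 0.001482 + 0.000369 = 0.286258
O = 0.171818 / √(0.208462 × 0.286258) = 0.171818 / 0.2442824 = 0.7034

0.70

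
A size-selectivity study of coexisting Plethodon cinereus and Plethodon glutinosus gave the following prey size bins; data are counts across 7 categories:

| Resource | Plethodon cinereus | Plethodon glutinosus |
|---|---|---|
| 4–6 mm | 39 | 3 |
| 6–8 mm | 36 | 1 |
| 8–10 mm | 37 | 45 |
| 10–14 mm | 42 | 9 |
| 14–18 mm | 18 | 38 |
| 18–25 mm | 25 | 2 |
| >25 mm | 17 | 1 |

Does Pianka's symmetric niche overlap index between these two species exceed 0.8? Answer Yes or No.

No

Proportions for Plethodon cinereus (n=214): 39/214=0.1822, 36/214=0.1682, 37/214=0.1729, 42/214=0.1963, 18/214=0.0841, 25/214=0.1168, 17/214=0.0794
Proportions for Plethodon glutinosus (n=99): 3/99=0.0303, 1/99=0.0101, 45/99=0.4545, 9/99=0.0909, 38/99=0.3838, 2/99=0.0202, 1/99=0.0101
Σ p₁ᵢp₂ᵢ = 0.005521 + 0.001699 + 0.078583 + 0.017844 + 0.032278 + 0.002359 + 0.000802 = 0.139086
Σp_1ᵢ² = 0.1822² + 0.1682² + 0.1729² + 0.1963² + 0.0841² + 0.1168² + 0.0794² = 0.033197 + 0.028291 + 0.029894 + 0.038534 + 0.007073 + 0.013642 + 0.006304 = 0.156935
Σp_2ᵢ² = 0.0303² + 0.0101² + 0.4545² + 0.0909² + 0.3838² + 0.0202² + 0.0101² = 0.000918 + 0.000102 + 0.206570 + 0.008263 + 0.147302 + 0.000408 + 0.000102 = 0.363665
O = 0.139086 / √(0.156935 × 0.363665) = 0.139086 / 0.2388970 = 0.5822
O = 0.5822 < 0.8 → No.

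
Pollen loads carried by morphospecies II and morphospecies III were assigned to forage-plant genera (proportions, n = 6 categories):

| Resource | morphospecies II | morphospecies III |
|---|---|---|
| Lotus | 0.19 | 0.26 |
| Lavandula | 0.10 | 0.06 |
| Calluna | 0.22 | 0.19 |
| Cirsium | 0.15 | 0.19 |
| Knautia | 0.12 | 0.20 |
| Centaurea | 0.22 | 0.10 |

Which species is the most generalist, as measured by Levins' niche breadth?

Σp_IIᵢ² = 0.19² + 0.10² + 0.22² + 0.15² + 0.12² + 0.22² = 0.0361 + 0.0100 + 0.0484 + 0.0225 + 0.0144 + 0.0484 = 0.1798
B_II = 1 / 0.1798 = 5.5617
Σp_IIIᵢ² = 0.26² + 0.06² + 0.19² + 0.19² + 0.20² + 0.10² = 0.0676 + 0.0036 + 0.0361 + 0.0361 + 0.0400 + 0.0100 = 0.1934
B_III = 1 / 0.1934 = 5.1706
Highest B → broadest niche (most generalist): morphospecies II (B = 5.56).

morphospecies II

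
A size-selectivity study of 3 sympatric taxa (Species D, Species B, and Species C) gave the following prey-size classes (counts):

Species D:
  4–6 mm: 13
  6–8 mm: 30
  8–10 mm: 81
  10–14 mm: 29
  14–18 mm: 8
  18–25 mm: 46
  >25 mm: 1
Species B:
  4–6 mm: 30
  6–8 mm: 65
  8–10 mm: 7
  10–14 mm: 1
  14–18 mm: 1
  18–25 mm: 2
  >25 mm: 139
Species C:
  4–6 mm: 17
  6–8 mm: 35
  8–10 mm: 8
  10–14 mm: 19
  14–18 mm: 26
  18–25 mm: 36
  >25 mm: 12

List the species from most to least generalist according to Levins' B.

Proportions for Species D (n=208): 13/208=0.0625, 30/208=0.1442, 81/208=0.3894, 29/208=0.1394, 8/208=0.0385, 46/208=0.2212, 1/208=0.0048
Proportions for Species B (n=245): 30/245=0.1224, 65/245=0.2653, 7/245=0.0286, 1/245=0.0041, 1/245=0.0041, 2/245=0.0082, 139/245=0.5673
Proportions for Species C (n=153): 17/153=0.1111, 35/153=0.2288, 8/153=0.0523, 19/153=0.1242, 26/153=0.1699, 36/153=0.2353, 12/153=0.0784
Σp_Dᵢ² = 0.0625² + 0.1442² + 0.3894² + 0.1394² + 0.0385² + 0.2212² + 0.0048² = 0.003906 + 0.020794 + 0.151632 + 0.019432 + 0.001482 + 0.048929 + 0.000023 = 0.246198
B_D = 1 / 0.246198 = 4.0618
Σp_Bᵢ² = 0.1224² + 0.2653² + 0.0286² + 0.0041² + 0.0041² + 0.0082² + 0.5673² = 0.014982 + 0.070384 + 0.000818 + 0.000017 + 0.000017 + 0.000067 + 0.321829 = 0.408114
B_B = 1 / 0.408114 = 2.4503
Σp_Cᵢ² = 0.1111² + 0.2288² + 0.0523² + 0.1242² + 0.1699² + 0.2353² + 0.0784² = 0.012343 + 0.052349 + 0.002735 + 0.015426 + 0.028866 + 0.055366 + 0.006147 = 0.173232
B_C = 1 / 0.173232 = 5.7726
Ranking by B (broadest → narrowest): Species C (5.77) > Species D (4.06) > Species B (2.45)

Species C > Species D > Species B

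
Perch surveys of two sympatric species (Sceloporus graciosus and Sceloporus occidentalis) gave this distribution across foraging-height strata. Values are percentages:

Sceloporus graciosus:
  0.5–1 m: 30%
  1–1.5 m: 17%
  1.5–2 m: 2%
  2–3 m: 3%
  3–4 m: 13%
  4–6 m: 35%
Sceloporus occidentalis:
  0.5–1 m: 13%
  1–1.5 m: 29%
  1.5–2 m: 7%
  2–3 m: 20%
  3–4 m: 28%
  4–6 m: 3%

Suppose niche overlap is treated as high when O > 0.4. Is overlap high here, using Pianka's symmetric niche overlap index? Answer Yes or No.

Convert percentages to proportions (divide by 100).
Σ p₁ᵢp₂ᵢ = 0.0390 + 0.0493 + 0.0014 + 0.0060 + 0.0364 + 0.0105 = 0.1426
Σp_1ᵢ² = 0.30² + 0.17² + 0.02² + 0.03² + 0.13² + 0.35² = 0.0900 + 0.0289 + 0.0004 + 0.0009 + 0.0169 + 0.1225 = 0.2596
Σp_2ᵢ² = 0.13² + 0.29² + 0.07² + 0.20² + 0.28² + 0.03² = 0.0169 + 0.0841 + 0.0049 + 0.0400 + 0.0784 + 0.0009 = 0.2252
O = 0.1426 / √(0.2596 × 0.2252) = 0.1426 / 0.24179 = 0.5898
O = 0.5898 > 0.4 → Yes.

Yes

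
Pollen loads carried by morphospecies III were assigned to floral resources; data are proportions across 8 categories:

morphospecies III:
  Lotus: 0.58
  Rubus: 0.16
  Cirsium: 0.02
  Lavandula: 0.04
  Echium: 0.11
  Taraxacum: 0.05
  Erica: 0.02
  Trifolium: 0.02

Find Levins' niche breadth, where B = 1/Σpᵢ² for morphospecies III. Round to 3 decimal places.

2.636

Σpᵢ² = 0.58² + 0.16² + 0.02² + 0.04² + 0.11² + 0.05² + 0.02² + 0.02² = 0.3364 + 0.0256 + 0.0004 + 0.0016 + 0.0121 + 0.0025 + 0.0004 + 0.0004 = 0.3794
B = 1 / 0.3794 = 2.63574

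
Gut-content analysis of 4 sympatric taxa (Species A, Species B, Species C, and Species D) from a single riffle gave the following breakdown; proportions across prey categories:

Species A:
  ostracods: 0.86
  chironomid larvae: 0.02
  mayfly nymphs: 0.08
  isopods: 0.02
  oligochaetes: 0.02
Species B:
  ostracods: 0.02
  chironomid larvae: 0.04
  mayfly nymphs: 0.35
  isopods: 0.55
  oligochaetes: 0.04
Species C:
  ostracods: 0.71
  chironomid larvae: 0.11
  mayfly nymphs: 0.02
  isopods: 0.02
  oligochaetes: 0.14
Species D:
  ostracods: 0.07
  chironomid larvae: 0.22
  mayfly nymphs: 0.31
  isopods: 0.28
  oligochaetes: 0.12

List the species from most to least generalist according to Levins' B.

Σp_Aᵢ² = 0.86² + 0.02² + 0.08² + 0.02² + 0.02² = 0.7396 + 0.0004 + 0.0064 + 0.0004 + 0.0004 = 0.7472
B_A = 1 / 0.7472 = 1.3383
Σp_Bᵢ² = 0.02² + 0.04² + 0.35² + 0.55² + 0.04² = 0.0004 + 0.0016 + 0.1225 + 0.3025 + 0.0016 = 0.4286
B_B = 1 / 0.4286 = 2.3332
Σp_Cᵢ² = 0.71² + 0.11² + 0.02² + 0.02² + 0.14² = 0.5041 + 0.0121 + 0.0004 + 0.0004 + 0.0196 = 0.5366
B_C = 1 / 0.5366 = 1.8636
Σp_Dᵢ² = 0.07² + 0.22² + 0.31² + 0.28² + 0.12² = 0.0049 + 0.0484 + 0.0961 + 0.0784 + 0.0144 = 0.2422
B_D = 1 / 0.2422 = 4.1288
Ranking by B (broadest → narrowest): Species D (4.13) > Species B (2.33) > Species C (1.86) > Species A (1.34)

Species D > Species B > Species C > Species A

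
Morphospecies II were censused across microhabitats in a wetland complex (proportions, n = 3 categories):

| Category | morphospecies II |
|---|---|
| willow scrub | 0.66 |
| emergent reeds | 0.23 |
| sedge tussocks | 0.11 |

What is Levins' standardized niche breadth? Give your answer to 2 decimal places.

Σpᵢ² = 0.66² + 0.23² + 0.11² = 0.4356 + 0.0529 + 0.0121 = 0.5006
B = 1 / 0.5006 = 1.9976
Bₛ = (B − 1)/(n − 1) = (1.9976 − 1)/(3 − 1) = 0.9976/2 = 0.4988

0.50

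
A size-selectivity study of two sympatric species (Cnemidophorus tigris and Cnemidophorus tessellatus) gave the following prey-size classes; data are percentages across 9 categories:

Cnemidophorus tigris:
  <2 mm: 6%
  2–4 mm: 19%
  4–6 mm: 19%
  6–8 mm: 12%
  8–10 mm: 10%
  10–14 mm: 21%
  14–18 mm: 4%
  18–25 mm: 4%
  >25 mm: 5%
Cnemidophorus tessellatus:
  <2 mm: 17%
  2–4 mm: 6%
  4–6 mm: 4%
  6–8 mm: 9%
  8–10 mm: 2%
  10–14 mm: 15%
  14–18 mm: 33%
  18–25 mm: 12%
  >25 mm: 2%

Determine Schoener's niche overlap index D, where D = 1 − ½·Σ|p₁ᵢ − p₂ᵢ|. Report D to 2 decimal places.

0.52

Convert percentages to proportions (divide by 100).
Σ|p₁ᵢ − p₂ᵢ| = 0.11 + 0.13 + 0.15 + 0.03 + 0.08 + 0.06 + 0.29 + 0.08 + 0.03 = 0.96
D = 1 − ½ × 0.96 = 1 − 0.480 = 0.5200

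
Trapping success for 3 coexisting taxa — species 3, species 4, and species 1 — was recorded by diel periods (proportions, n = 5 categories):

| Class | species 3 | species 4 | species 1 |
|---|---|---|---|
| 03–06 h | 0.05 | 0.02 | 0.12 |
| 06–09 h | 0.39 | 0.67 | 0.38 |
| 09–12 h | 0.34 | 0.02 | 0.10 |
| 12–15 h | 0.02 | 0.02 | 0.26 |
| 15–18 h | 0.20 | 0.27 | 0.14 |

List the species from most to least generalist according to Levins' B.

Σp_3ᵢ² = 0.05² + 0.39² + 0.34² + 0.02² + 0.20² = 0.0025 + 0.1521 + 0.1156 + 0.0004 + 0.0400 = 0.3106
B_3 = 1 / 0.3106 = 3.2196
Σp_4ᵢ² = 0.02² + 0.67² + 0.02² + 0.02² + 0.27² = 0.0004 + 0.4489 + 0.0004 + 0.0004 + 0.0729 = 0.5230
B_4 = 1 / 0.5230 = 1.9120
Σp_1ᵢ² = 0.12² + 0.38² + 0.10² + 0.26² + 0.14² = 0.0144 + 0.1444 + 0.0100 + 0.0676 + 0.0196 = 0.2560
B_1 = 1 / 0.2560 = 3.9063
Ranking by B (broadest → narrowest): species 1 (3.91) > species 3 (3.22) > species 4 (1.91)

species 1 > species 3 > species 4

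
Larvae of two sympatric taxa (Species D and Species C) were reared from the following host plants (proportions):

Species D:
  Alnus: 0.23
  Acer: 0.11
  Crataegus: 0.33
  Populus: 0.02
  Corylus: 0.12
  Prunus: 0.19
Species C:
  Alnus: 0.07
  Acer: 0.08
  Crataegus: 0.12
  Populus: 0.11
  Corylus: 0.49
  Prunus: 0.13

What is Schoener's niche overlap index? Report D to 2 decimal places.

Σ|p₁ᵢ − p₂ᵢ| = 0.16 + 0.03 + 0.21 + 0.09 + 0.37 + 0.06 = 0.92
D = 1 − ½ × 0.92 = 1 − 0.460 = 0.5400

0.54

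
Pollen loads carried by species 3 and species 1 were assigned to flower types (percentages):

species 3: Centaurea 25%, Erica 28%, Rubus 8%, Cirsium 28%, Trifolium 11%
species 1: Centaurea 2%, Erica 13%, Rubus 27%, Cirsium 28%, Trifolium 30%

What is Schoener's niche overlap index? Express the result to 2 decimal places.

Convert percentages to proportions (divide by 100).
Σ|p₁ᵢ − p₂ᵢ| = 0.23 + 0.15 + 0.19 + 0.00 + 0.19 = 0.76
D = 1 − ½ × 0.76 = 1 − 0.380 = 0.6200

0.62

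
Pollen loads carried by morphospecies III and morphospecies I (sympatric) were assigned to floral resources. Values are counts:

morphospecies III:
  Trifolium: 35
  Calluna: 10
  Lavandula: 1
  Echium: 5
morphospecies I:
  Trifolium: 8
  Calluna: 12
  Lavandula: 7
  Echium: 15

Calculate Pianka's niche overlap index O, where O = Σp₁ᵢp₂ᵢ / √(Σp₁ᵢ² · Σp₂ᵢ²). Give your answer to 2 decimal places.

Proportions for morphospecies III (n=51): 35/51=0.6863, 10/51=0.1961, 1/51=0.0196, 5/51=0.0980
Proportions for morphospecies I (n=42): 8/42=0.1905, 12/42=0.2857, 7/42=0.1667, 15/42=0.3571
Σ p₁ᵢp₂ᵢ = 0.130740 + 0.056026 + 0.003267 + 0.034996 = 0.225029
Σp_1ᵢ² = 0.6863² + 0.1961² + 0.0196² + 0.0980² = 0.471008 + 0.038455 + 0.000384 + 0.009604 = 0.519451
Σp_2ᵢ² = 0.1905² + 0.2857² + 0.1667² + 0.3571² = 0.036290 + 0.081624 + 0.027789 + 0.127520 = 0.273223
O = 0.225029 / √(0.519451 × 0.273223) = 0.225029 / 0.3767306 = 0.5973

0.60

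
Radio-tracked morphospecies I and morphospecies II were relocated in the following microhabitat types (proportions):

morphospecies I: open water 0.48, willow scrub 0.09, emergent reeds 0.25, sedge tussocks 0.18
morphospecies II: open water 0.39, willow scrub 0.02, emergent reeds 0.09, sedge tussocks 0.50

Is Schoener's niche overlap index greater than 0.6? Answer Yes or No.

Σ|p₁ᵢ − p₂ᵢ| = 0.09 + 0.07 + 0.16 + 0.32 = 0.64
D = 1 − ½ × 0.64 = 1 − 0.320 = 0.6800
D = 0.6800 > 0.6 → Yes.

Yes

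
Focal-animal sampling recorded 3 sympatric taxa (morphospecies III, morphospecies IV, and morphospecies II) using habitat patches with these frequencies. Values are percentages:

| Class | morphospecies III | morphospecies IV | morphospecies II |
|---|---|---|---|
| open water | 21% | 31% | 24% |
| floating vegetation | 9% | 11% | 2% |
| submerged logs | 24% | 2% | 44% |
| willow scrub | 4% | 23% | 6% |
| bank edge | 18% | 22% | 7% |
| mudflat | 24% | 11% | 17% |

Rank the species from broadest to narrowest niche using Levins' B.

Convert percentages to proportions (divide by 100).
Σp_IIIᵢ² = 0.21² + 0.09² + 0.24² + 0.04² + 0.18² + 0.24² = 0.0441 + 0.0081 + 0.0576 + 0.0016 + 0.0324 + 0.0576 = 0.2014
B_III = 1 / 0.2014 = 4.9652
Σp_IVᵢ² = 0.31² + 0.11² + 0.02² + 0.23² + 0.22² + 0.11² = 0.0961 + 0.0121 + 0.0004 + 0.0529 + 0.0484 + 0.0121 = 0.2220
B_IV = 1 / 0.2220 = 4.5045
Σp_IIᵢ² = 0.24² + 0.02² + 0.44² + 0.06² + 0.07² + 0.17² = 0.0576 + 0.0004 + 0.1936 + 0.0036 + 0.0049 + 0.0289 = 0.2890
B_II = 1 / 0.2890 = 3.4602
Ranking by B (broadest → narrowest): morphospecies III (4.97) > morphospecies IV (4.50) > morphospecies II (3.46)

morphospecies III > morphospecies IV > morphospecies II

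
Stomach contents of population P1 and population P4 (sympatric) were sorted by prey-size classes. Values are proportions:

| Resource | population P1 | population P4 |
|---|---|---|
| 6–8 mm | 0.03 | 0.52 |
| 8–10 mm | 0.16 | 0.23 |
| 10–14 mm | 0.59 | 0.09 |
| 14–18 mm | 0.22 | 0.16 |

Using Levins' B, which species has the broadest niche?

population P4

Σp_P1ᵢ² = 0.03² + 0.16² + 0.59² + 0.22² = 0.0009 + 0.0256 + 0.3481 + 0.0484 = 0.4230
B_P1 = 1 / 0.4230 = 2.3641
Σp_P4ᵢ² = 0.52² + 0.23² + 0.09² + 0.16² = 0.2704 + 0.0529 + 0.0081 + 0.0256 = 0.3570
B_P4 = 1 / 0.3570 = 2.8011
Highest B → broadest niche (most generalist): population P4 (B = 2.80).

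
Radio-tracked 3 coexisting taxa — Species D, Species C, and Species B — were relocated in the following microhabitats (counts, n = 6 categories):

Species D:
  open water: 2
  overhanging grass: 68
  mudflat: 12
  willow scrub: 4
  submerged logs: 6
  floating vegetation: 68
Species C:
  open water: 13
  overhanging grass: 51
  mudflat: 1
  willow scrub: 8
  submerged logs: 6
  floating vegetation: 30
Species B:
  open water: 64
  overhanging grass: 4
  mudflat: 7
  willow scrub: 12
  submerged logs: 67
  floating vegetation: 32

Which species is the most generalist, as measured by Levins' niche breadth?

Proportions for Species D (n=160): 2/160=0.0125, 68/160=0.4250, 12/160=0.0750, 4/160=0.0250, 6/160=0.0375, 68/160=0.4250
Proportions for Species C (n=109): 13/109=0.1193, 51/109=0.4679, 1/109=0.0092, 8/109=0.0734, 6/109=0.0550, 30/109=0.2752
Proportions for Species B (n=186): 64/186=0.3441, 4/186=0.0215, 7/186=0.0376, 12/186=0.0645, 67/186=0.3602, 32/186=0.1720
Σp_Dᵢ² = 0.0125² + 0.4250² + 0.0750² + 0.0250² + 0.0375² + 0.4250² = 0.000156 + 0.180625 + 0.005625 + 0.000625 + 0.001406 + 0.180625 = 0.369062
B_D = 1 / 0.369062 = 2.7096
Σp_Cᵢ² = 0.1193² + 0.4679² + 0.0092² + 0.0734² + 0.0550² + 0.2752² = 0.014232 + 0.218930 + 0.000085 + 0.005388 + 0.003025 + 0.075735 = 0.317395
B_C = 1 / 0.317395 = 3.1506
Σp_Bᵢ² = 0.3441² + 0.0215² + 0.0376² + 0.0645² + 0.3602² + 0.1720² = 0.118405 + 0.000462 + 0.001414 + 0.004160 + 0.129744 + 0.029584 = 0.283769
B_B = 1 / 0.283769 = 3.5240
Highest B → broadest niche (most generalist): Species B (B = 3.52).

Species B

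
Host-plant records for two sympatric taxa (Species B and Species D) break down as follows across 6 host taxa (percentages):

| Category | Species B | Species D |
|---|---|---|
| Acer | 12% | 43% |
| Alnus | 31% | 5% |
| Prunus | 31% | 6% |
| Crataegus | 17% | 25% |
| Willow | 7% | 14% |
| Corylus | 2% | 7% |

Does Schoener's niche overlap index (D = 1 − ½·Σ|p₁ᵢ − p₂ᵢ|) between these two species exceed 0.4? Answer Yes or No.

Yes

Convert percentages to proportions (divide by 100).
Σ|p₁ᵢ − p₂ᵢ| = 0.31 + 0.26 + 0.25 + 0.08 + 0.07 + 0.05 = 1.02
D = 1 − ½ × 1.02 = 1 − 0.510 = 0.4900
D = 0.4900 > 0.4 → Yes.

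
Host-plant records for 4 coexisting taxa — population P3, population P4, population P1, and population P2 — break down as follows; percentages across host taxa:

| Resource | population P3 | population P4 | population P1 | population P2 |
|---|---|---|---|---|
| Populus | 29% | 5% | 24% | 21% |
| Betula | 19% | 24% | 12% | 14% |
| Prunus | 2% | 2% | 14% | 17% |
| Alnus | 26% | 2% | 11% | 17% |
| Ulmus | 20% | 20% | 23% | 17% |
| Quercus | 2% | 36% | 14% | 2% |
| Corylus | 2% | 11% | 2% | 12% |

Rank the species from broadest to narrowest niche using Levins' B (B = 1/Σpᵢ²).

Convert percentages to proportions (divide by 100).
Σp_P3ᵢ² = 0.29² + 0.19² + 0.02² + 0.26² + 0.20² + 0.02² + 0.02² = 0.0841 + 0.0361 + 0.0004 + 0.0676 + 0.0400 + 0.0004 + 0.0004 = 0.2290
B_P3 = 1 / 0.2290 = 4.3668
Σp_P4ᵢ² = 0.05² + 0.24² + 0.02² + 0.02² + 0.20² + 0.36² + 0.11² = 0.0025 + 0.0576 + 0.0004 + 0.0004 + 0.0400 + 0.1296 + 0.0121 = 0.2426
B_P4 = 1 / 0.2426 = 4.1220
Σp_P1ᵢ² = 0.24² + 0.12² + 0.14² + 0.11² + 0.23² + 0.14² + 0.02² = 0.0576 + 0.0144 + 0.0196 + 0.0121 + 0.0529 + 0.0196 + 0.0004 = 0.1766
B_P1 = 1 / 0.1766 = 5.6625
Σp_P2ᵢ² = 0.21² + 0.14² + 0.17² + 0.17² + 0.17² + 0.02² + 0.12² = 0.0441 + 0.0196 + 0.0289 + 0.0289 + 0.0289 + 0.0004 + 0.0144 = 0.1652
B_P2 = 1 / 0.1652 = 6.0533
Ranking by B (broadest → narrowest): population P2 (6.05) > population P1 (5.66) > population P3 (4.37) > population P4 (4.12)

population P2 > population P1 > population P3 > population P4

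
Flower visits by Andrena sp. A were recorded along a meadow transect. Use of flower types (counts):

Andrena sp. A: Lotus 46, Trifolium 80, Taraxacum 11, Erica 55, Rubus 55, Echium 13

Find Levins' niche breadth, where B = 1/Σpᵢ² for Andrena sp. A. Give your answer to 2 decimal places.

4.55

Proportions for Andrena sp. A (n=260): 46/260=0.1769, 80/260=0.3077, 11/260=0.0423, 55/260=0.2115, 55/260=0.2115, 13/260=0.0500
Σpᵢ² = 0.1769² + 0.3077² + 0.0423² + 0.2115² + 0.2115² + 0.0500² = 0.031294 + 0.094679 + 0.001789 + 0.044732 + 0.044732 + 0.002500 = 0.219726
B = 1 / 0.219726 = 4.5511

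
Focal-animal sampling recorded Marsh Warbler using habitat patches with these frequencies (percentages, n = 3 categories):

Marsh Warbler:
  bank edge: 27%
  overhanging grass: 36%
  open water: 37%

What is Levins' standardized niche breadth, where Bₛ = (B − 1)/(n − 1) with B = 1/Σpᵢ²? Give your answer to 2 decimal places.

0.97

Convert percentages to proportions (divide by 100).
Σpᵢ² = 0.27² + 0.36² + 0.37² = 0.0729 + 0.1296 + 0.1369 = 0.3394
B = 1 / 0.3394 = 2.9464
Bₛ = (B − 1)/(n − 1) = (2.9464 − 1)/(3 − 1) = 1.9464/2 = 0.9732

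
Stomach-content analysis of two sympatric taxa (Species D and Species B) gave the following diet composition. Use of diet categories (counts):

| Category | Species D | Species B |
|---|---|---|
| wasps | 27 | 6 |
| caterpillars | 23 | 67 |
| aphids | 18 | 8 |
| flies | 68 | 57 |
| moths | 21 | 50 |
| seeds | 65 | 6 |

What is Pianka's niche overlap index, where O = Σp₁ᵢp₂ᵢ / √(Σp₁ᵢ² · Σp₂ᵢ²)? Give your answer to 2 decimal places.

0.67

Proportions for Species D (n=222): 27/222=0.1216, 23/222=0.1036, 18/222=0.0811, 68/222=0.3063, 21/222=0.0946, 65/222=0.2928
Proportions for Species B (n=194): 6/194=0.0309, 67/194=0.3454, 8/194=0.0412, 57/194=0.2938, 50/194=0.2577, 6/194=0.0309
Σ p₁ᵢp₂ᵢ = 0.003757 + 0.035783 + 0.003341 + 0.089991 + 0.024378 + 0.009048 = 0.166298
Σp_1ᵢ² = 0.1216² + 0.1036² + 0.0811² + 0.3063² + 0.0946² + 0.2928² = 0.014787 + 0.010733 + 0.006577 + 0.093820 + 0.008949 + 0.085732 = 0.220598
Σp_2ᵢ² = 0.0309² + 0.3454² + 0.0412² + 0.2938² + 0.2577² + 0.0309² = 0.000955 + 0.119301 + 0.001697 + 0.086318 + 0.066409 + 0.000955 = 0.275635
O = 0.166298 / √(0.220598 × 0.275635) = 0.166298 / 0.2465857 = 0.6744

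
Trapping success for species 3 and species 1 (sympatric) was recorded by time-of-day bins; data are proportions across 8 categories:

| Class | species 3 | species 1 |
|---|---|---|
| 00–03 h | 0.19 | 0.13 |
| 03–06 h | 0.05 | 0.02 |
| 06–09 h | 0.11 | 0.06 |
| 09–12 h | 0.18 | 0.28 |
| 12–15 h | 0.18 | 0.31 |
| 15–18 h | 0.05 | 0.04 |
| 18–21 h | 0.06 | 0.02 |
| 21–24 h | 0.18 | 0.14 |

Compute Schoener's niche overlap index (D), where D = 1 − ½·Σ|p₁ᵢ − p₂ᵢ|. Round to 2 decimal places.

0.77

Σ|p₁ᵢ − p₂ᵢ| = 0.06 + 0.03 + 0.05 + 0.10 + 0.13 + 0.01 + 0.04 + 0.04 = 0.46
D = 1 − ½ × 0.46 = 1 − 0.230 = 0.7700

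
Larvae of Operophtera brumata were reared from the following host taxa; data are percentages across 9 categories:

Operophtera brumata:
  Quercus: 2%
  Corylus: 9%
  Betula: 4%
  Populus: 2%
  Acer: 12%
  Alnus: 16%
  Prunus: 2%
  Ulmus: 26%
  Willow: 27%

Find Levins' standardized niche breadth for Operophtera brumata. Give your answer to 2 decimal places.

0.53

Convert percentages to proportions (divide by 100).
Σpᵢ² = 0.02² + 0.09² + 0.04² + 0.02² + 0.12² + 0.16² + 0.02² + 0.26² + 0.27² = 0.0004 + 0.0081 + 0.0016 + 0.0004 + 0.0144 + 0.0256 + 0.0004 + 0.0676 + 0.0729 = 0.1914
B = 1 / 0.1914 = 5.2247
Bₛ = (B − 1)/(n − 1) = (5.2247 − 1)/(9 − 1) = 4.2247/8 = 0.5281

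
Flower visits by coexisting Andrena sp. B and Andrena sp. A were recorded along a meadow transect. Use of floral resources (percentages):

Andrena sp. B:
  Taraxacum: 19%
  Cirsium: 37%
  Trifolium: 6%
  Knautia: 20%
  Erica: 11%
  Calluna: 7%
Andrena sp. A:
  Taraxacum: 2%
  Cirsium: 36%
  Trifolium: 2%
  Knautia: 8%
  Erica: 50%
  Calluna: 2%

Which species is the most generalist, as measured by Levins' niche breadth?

Andrena sp. B

Convert percentages to proportions (divide by 100).
Σp_Bᵢ² = 0.19² + 0.37² + 0.06² + 0.20² + 0.11² + 0.07² = 0.0361 + 0.1369 + 0.0036 + 0.0400 + 0.0121 + 0.0049 = 0.2336
B_B = 1 / 0.2336 = 4.2808
Σp_Aᵢ² = 0.02² + 0.36² + 0.02² + 0.08² + 0.50² + 0.02² = 0.0004 + 0.1296 + 0.0004 + 0.0064 + 0.2500 + 0.0004 = 0.3872
B_A = 1 / 0.3872 = 2.5826
Highest B → broadest niche (most generalist): Andrena sp. B (B = 4.28).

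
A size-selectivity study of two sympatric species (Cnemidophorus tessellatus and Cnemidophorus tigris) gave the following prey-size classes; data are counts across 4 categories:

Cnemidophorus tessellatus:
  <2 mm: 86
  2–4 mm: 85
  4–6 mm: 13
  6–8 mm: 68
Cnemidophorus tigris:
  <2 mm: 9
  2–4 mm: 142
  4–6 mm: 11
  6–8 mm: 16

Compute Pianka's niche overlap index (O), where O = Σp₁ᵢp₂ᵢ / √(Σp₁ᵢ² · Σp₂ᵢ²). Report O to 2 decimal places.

Proportions for Cnemidophorus tessellatus (n=252): 86/252=0.3413, 85/252=0.3373, 13/252=0.0516, 68/252=0.2698
Proportions for Cnemidophorus tigris (n=178): 9/178=0.0506, 142/178=0.7978, 11/178=0.0618, 16/178=0.0899
Σ p₁ᵢp₂ᵢ = 0.017270 + 0.269098 + 0.003189 + 0.024255 = 0.313812
Σp_1ᵢ² = 0.3413² + 0.3373² + 0.0516² + 0.2698² = 0.116486 + 0.113771 + 0.002663 + 0.072792 = 0.305712
Σp_2ᵢ² = 0.0506² + 0.7978² + 0.0618² + 0.0899² = 0.002560 + 0.636485 + 0.003819 + 0.008082 = 0.650946
O = 0.313812 / √(0.305712 × 0.650946) = 0.313812 / 0.4460964 = 0.7035

0.70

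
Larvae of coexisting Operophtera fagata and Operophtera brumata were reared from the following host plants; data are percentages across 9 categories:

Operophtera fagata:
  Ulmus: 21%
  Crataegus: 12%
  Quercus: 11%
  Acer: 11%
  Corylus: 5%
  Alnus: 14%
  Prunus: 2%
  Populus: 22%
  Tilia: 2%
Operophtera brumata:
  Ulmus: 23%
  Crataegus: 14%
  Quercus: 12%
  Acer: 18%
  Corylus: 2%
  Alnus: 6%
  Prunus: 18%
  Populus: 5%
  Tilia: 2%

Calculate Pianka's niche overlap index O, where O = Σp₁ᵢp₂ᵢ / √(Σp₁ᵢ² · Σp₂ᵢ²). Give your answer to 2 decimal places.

Convert percentages to proportions (divide by 100).
Σ p₁ᵢp₂ᵢ = 0.0483 + 0.0168 + 0.0132 + 0.0198 + 0.0010 + 0.0084 + 0.0036 + 0.0110 + 0.0004 = 0.1225
Σp_1ᵢ² = 0.21² + 0.12² + 0.11² + 0.11² + 0.05² + 0.14² + 0.02² + 0.22² + 0.02² = 0.0441 + 0.0144 + 0.0121 + 0.0121 + 0.0025 + 0.0196 + 0.0004 + 0.0484 + 0.0004 = 0.1540
Σp_2ᵢ² = 0.23² + 0.14² + 0.12² + 0.18² + 0.02² + 0.06² + 0.18² + 0.05² + 0.02² = 0.0529 + 0.0196 + 0.0144 + 0.0324 + 0.0004 + 0.0036 + 0.0324 + 0.0025 + 0.0004 = 0.1586
O = 0.1225 / √(0.1540 × 0.1586) = 0.1225 / 0.15628 = 0.7838

0.78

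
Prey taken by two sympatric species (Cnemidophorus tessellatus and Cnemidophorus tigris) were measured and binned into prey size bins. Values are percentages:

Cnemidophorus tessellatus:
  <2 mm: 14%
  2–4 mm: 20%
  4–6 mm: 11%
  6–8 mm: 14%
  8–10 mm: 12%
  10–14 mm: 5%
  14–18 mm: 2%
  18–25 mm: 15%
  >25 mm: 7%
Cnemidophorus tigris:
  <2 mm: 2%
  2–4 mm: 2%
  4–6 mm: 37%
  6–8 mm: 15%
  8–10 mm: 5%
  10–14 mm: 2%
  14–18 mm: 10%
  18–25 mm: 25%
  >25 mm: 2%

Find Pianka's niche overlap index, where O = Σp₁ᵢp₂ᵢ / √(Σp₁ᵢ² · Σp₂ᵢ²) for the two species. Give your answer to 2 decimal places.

Convert percentages to proportions (divide by 100).
Σ p₁ᵢp₂ᵢ = 0.0028 + 0.0040 + 0.0407 + 0.0210 + 0.0060 + 0.0010 + 0.0020 + 0.0375 + 0.0014 = 0.1164
Σp_1ᵢ² = 0.14² + 0.20² + 0.11² + 0.14² + 0.12² + 0.05² + 0.02² + 0.15² + 0.07² = 0.0196 + 0.0400 + 0.0121 + 0.0196 + 0.0144 + 0.0025 + 0.0004 + 0.0225 + 0.0049 = 0.1360
Σp_2ᵢ² = 0.02² + 0.02² + 0.37² + 0.15² + 0.05² + 0.02² + 0.10² + 0.25² + 0.02² = 0.0004 + 0.0004 + 0.1369 + 0.0225 + 0.0025 + 0.0004 + 0.0100 + 0.0625 + 0.0004 = 0.2360
O = 0.1164 / √(0.1360 × 0.2360) = 0.1164 / 0.17915 = 0.6497

0.65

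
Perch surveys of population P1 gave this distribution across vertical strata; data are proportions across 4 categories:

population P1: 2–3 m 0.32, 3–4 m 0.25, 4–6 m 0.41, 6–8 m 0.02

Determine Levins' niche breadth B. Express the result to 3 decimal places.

Σpᵢ² = 0.32² + 0.25² + 0.41² + 0.02² = 0.1024 + 0.0625 + 0.1681 + 0.0004 = 0.3334
B = 1 / 0.3334 = 2.99940

2.999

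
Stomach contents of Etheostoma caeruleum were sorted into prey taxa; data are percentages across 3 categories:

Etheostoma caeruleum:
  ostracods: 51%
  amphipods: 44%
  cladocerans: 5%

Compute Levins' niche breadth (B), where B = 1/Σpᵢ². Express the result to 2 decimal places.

Convert percentages to proportions (divide by 100).
Σpᵢ² = 0.51² + 0.44² + 0.05² = 0.2601 + 0.1936 + 0.0025 = 0.4562
B = 1 / 0.4562 = 2.1920

2.19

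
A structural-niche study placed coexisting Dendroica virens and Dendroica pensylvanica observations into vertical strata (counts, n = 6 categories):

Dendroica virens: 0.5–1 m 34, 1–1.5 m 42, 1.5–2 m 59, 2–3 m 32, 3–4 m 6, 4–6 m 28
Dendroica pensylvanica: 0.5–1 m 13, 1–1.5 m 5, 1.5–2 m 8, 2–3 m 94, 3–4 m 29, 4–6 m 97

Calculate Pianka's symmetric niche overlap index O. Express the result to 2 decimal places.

Proportions for Dendroica virens (n=201): 34/201=0.1692, 42/201=0.2090, 59/201=0.2935, 32/201=0.1592, 6/201=0.0299, 28/201=0.1393
Proportions for Dendroica pensylvanica (n=246): 13/246=0.0528, 5/246=0.0203, 8/246=0.0325, 94/246=0.3821, 29/246=0.1179, 97/246=0.3943
Σ p₁ᵢp₂ᵢ = 0.008934 + 0.004243 + 0.009539 + 0.060830 + 0.003525 + 0.054926 = 0.141997
Σp_1ᵢ² = 0.1692² + 0.2090² + 0.2935² + 0.1592² + 0.0299² + 0.1393² = 0.028629 + 0.043681 + 0.086142 + 0.025345 + 0.000894 + 0.019404 = 0.204095
Σp_2ᵢ² = 0.0528² + 0.0203² + 0.0325² + 0.3821² + 0.1179² + 0.3943² = 0.002788 + 0.000412 + 0.001056 + 0.146000 + 0.013900 + 0.155472 = 0.319628
O = 0.141997 / √(0.204095 × 0.319628) = 0.141997 / 0.2554104 = 0.5560

0.56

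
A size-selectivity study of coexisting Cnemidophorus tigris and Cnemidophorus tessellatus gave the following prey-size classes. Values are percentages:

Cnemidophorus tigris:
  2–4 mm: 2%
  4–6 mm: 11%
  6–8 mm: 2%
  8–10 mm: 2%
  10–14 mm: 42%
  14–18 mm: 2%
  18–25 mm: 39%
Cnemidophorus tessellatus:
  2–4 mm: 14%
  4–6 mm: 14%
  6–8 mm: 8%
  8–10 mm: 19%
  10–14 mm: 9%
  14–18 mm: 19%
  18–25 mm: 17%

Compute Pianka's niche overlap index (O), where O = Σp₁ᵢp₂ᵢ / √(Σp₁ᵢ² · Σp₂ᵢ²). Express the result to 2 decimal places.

0.57

Convert percentages to proportions (divide by 100).
Σ p₁ᵢp₂ᵢ = 0.0028 + 0.0154 + 0.0016 + 0.0038 + 0.0378 + 0.0038 + 0.0663 = 0.1315
Σp_1ᵢ² = 0.02² + 0.11² + 0.02² + 0.02² + 0.42² + 0.02² + 0.39² = 0.0004 + 0.0121 + 0.0004 + 0.0004 + 0.1764 + 0.0004 + 0.1521 = 0.3422
Σp_2ᵢ² = 0.14² + 0.14² + 0.08² + 0.19² + 0.09² + 0.19² + 0.17² = 0.0196 + 0.0196 + 0.0064 + 0.0361 + 0.0081 + 0.0361 + 0.0289 = 0.1548
O = 0.1315 / √(0.3422 × 0.1548) = 0.1315 / 0.23016 = 0.5713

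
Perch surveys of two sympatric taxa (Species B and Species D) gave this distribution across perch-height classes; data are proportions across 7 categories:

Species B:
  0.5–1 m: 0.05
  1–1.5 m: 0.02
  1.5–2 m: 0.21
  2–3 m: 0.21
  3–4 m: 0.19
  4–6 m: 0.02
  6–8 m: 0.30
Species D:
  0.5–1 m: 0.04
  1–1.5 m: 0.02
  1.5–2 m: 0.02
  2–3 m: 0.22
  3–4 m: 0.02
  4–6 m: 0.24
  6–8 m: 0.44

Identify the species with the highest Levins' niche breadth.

Species B

Σp_Bᵢ² = 0.05² + 0.02² + 0.21² + 0.21² + 0.19² + 0.02² + 0.30² = 0.0025 + 0.0004 + 0.0441 + 0.0441 + 0.0361 + 0.0004 + 0.0900 = 0.2176
B_B = 1 / 0.2176 = 4.5956
Σp_Dᵢ² = 0.04² + 0.02² + 0.02² + 0.22² + 0.02² + 0.24² + 0.44² = 0.0016 + 0.0004 + 0.0004 + 0.0484 + 0.0004 + 0.0576 + 0.1936 = 0.3024
B_D = 1 / 0.3024 = 3.3069
Highest B → broadest niche (most generalist): Species B (B = 4.60).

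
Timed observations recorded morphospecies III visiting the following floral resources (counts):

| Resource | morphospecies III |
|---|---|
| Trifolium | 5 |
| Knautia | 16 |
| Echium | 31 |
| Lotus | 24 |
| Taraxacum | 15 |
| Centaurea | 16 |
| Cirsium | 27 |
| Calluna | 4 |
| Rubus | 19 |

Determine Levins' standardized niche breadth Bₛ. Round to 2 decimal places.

Proportions for morphospecies III (n=157): 5/157=0.0318, 16/157=0.1019, 31/157=0.1975, 24/157=0.1529, 15/157=0.0955, 16/157=0.1019, 27/157=0.1720, 4/157=0.0255, 19/157=0.1210
Σpᵢ² = 0.0318² + 0.1019² + 0.1975² + 0.1529² + 0.0955² + 0.1019² + 0.1720² + 0.0255² + 0.1210² = 0.001011 + 0.010384 + 0.039006 + 0.023378 + 0.009120 + 0.010384 + 0.029584 + 0.000650 + 0.014641 = 0.138158
B = 1 / 0.138158 = 7.2381
Bₛ = (B − 1)/(n − 1) = (7.2381 − 1)/(9 − 1) = 6.2381/8 = 0.7798

0.78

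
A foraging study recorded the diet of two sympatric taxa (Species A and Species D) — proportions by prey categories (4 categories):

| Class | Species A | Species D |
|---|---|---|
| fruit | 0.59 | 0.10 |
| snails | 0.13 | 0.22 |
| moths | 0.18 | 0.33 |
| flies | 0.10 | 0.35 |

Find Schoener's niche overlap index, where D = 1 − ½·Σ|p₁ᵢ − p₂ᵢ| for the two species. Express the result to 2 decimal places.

Σ|p₁ᵢ − p₂ᵢ| = 0.49 + 0.09 + 0.15 + 0.25 = 0.98
D = 1 − ½ × 0.98 = 1 − 0.490 = 0.5100

0.51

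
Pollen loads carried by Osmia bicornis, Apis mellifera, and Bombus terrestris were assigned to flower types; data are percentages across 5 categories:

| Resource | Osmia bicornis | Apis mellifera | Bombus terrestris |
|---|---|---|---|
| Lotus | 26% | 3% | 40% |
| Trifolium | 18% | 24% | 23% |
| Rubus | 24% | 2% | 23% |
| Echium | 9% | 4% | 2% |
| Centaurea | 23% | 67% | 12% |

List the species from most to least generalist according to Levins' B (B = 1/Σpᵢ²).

Osmia bicornis > Bombus terrestris > Apis mellifera

Convert percentages to proportions (divide by 100).
Σp_bicoᵢ² = 0.26² + 0.18² + 0.24² + 0.09² + 0.23² = 0.0676 + 0.0324 + 0.0576 + 0.0081 + 0.0529 = 0.2186
B_bico = 1 / 0.2186 = 4.5746
Σp_mellᵢ² = 0.03² + 0.24² + 0.02² + 0.04² + 0.67² = 0.0009 + 0.0576 + 0.0004 + 0.0016 + 0.4489 = 0.5094
B_mell = 1 / 0.5094 = 1.9631
Σp_terrᵢ² = 0.40² + 0.23² + 0.23² + 0.02² + 0.12² = 0.1600 + 0.0529 + 0.0529 + 0.0004 + 0.0144 = 0.2806
B_terr = 1 / 0.2806 = 3.5638
Ranking by B (broadest → narrowest): Osmia bicornis (4.57) > Bombus terrestris (3.56) > Apis mellifera (1.96)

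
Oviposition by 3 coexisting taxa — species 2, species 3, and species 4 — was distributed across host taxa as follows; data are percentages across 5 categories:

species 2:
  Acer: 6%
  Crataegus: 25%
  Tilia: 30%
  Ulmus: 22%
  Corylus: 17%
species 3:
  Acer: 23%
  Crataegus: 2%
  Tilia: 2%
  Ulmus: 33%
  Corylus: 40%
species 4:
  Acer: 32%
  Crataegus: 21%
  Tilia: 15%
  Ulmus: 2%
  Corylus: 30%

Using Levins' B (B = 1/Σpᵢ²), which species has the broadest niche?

species 2

Convert percentages to proportions (divide by 100).
Σp_2ᵢ² = 0.06² + 0.25² + 0.30² + 0.22² + 0.17² = 0.0036 + 0.0625 + 0.0900 + 0.0484 + 0.0289 = 0.2334
B_2 = 1 / 0.2334 = 4.2845
Σp_3ᵢ² = 0.23² + 0.02² + 0.02² + 0.33² + 0.40² = 0.0529 + 0.0004 + 0.0004 + 0.1089 + 0.1600 = 0.3226
B_3 = 1 / 0.3226 = 3.0998
Σp_4ᵢ² = 0.32² + 0.21² + 0.15² + 0.02² + 0.30² = 0.1024 + 0.0441 + 0.0225 + 0.0004 + 0.0900 = 0.2594
B_4 = 1 / 0.2594 = 3.8551
Highest B → broadest niche (most generalist): species 2 (B = 4.28).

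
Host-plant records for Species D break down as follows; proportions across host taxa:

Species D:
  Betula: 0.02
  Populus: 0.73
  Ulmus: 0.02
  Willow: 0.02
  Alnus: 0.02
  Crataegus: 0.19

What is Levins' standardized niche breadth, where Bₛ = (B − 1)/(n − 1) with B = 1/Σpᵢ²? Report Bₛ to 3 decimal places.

Σpᵢ² = 0.02² + 0.73² + 0.02² + 0.02² + 0.02² + 0.19² = 0.0004 + 0.5329 + 0.0004 + 0.0004 + 0.0004 + 0.0361 = 0.5706
B = 1 / 0.5706 = 1.75254
Bₛ = (B − 1)/(n − 1) = (1.75254 − 1)/(6 − 1) = 0.75254/5 = 0.15051

0.151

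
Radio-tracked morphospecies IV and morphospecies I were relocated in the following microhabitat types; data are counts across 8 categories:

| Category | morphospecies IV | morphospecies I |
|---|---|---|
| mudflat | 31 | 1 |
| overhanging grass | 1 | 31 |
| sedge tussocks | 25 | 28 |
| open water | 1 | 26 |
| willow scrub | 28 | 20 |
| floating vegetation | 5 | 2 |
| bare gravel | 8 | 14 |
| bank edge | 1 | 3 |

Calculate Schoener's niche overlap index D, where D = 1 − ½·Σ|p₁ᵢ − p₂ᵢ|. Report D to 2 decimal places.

Proportions for morphospecies IV (n=100): 31/100=0.3100, 1/100=0.0100, 25/100=0.2500, 1/100=0.0100, 28/100=0.2800, 5/100=0.0500, 8/100=0.0800, 1/100=0.0100
Proportions for morphospecies I (n=125): 1/125=0.0080, 31/125=0.2480, 28/125=0.2240, 26/125=0.2080, 20/125=0.1600, 2/125=0.0160, 14/125=0.1120, 3/125=0.0240
Σ|p₁ᵢ − p₂ᵢ| = 0.3020 + 0.2380 + 0.0260 + 0.1980 + 0.1200 + 0.0340 + 0.0320 + 0.0140 = 0.9640
D = 1 − ½ × 0.9640 = 1 − 0.48200 = 0.51800

0.52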